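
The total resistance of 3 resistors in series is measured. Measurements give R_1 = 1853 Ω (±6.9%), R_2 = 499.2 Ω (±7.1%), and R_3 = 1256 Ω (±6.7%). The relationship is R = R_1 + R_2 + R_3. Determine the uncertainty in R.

Sums and differences: (δR)² = Σ (cᵢ δxᵢ)².
  (δR_1)² = 16300;  (δR_2)² = 1260;  (δR_3)² = 7080
δR = √(24700) = 157 Ω

157 Ω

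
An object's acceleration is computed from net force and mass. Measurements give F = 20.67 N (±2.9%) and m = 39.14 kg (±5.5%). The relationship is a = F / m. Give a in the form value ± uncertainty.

0.5281 ± 0.0328 m/s^2

For a monomial a ∝ F, m^-1, fractional errors add in quadrature:
  (1·δF/F)² = (1×0.0290)² = 0.000841;  (-1·δm/m)² = (-1×0.0550)² = 0.00302
δa/a = √(0.00387) = 0.0622
a = 0.5281 m/s^2, so δa = 0.0622 × 0.5281 = 0.0328 m/s^2.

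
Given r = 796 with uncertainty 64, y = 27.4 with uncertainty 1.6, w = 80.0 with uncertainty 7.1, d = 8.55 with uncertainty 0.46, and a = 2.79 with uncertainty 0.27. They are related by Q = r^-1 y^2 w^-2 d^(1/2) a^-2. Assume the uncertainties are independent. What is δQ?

1.66e-05

Products/powers → add relative errors in quadrature, weighted by exponent:
  (-1·δr/r)² = (-1×0.0804)² = 0.00646;  (2·δy/y)² = (2×0.0584)² = 0.0136;  (-2·δw/w)² = (-2×0.0887)² = 0.0315;  (½·δd/d)² = (0.5×0.0538)² = 0.000724;  (-2·δa/a)² = (-2×0.0968)² = 0.0375
δQ/Q = √(0.0898) = 0.300
Q = 5.54e-05, so δQ = 0.300 × 5.54e-05 = 1.66e-05.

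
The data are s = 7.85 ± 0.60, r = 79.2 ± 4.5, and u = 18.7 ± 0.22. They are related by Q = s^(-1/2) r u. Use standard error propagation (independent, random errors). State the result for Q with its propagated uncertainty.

Relative error in a monomial: (δQ/Q)² = Σ (nᵢ · δxᵢ/xᵢ)².
  (−½·δs/s)² = (-0.5×0.0764)² = 0.00146;  (1·δr/r)² = (1×0.0568)² = 0.00323;  (1·δu/u)² = (1×0.0118)² = 0.000138
δQ/Q = √(0.00483) = 0.0695
Q = 529, so δQ = 0.0695 × 529 = 36.7.

529 ± 36.7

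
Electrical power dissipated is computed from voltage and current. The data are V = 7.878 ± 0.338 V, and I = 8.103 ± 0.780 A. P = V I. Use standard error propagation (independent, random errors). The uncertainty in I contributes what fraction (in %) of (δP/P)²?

83.4%

(δP/P)² = (1·δV/V)² + (1·δI/I)²
  V term: (1×0.0429)² = 0.00184
  I term: (1×0.0963)² = 0.00927
Total = 0.0111. Share from I = 0.00927/0.0111 = 0.834.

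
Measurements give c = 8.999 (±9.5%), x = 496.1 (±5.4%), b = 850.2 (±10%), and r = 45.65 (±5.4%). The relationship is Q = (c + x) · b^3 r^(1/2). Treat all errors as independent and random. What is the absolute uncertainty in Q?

6.41e+11

Let u = c + x = 505.1. δu = √(δc² + δx²) = √(0.731 + 718) = 26.8, so δu/u = 0.0531.
Q is then a monomial in u, b, r:
δQ/Q = √((δu/u)² + (3·δb/b)² + (½·δr/r)²) = √(0.00282 + 0.0900 + 0.000729) = 0.306
Q = 2.097e+12, so δQ = 0.306 × 2.097e+12 = 6.41e+11.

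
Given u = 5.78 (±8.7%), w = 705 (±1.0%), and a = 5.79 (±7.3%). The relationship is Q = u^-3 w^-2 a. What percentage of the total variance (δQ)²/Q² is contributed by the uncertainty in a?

(δQ/Q)² = (-3·δu/u)² + (-2·δw/w)² + (1·δa/a)²
  u term: (-3×0.0870)² = 0.0681
  w term: (-2×0.0100)² = 0.000400
  a term: (1×0.0730)² = 0.00533
Total = 0.0738. Share from a = 0.00533/0.0738 = 0.0722.

7.22%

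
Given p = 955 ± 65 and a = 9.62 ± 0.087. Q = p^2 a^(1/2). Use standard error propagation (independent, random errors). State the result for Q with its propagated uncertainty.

(2.83 ± 0.385) × 10^6

For a monomial Q ∝ p^2, a^(1/2), fractional errors add in quadrature:
  (2·δp/p)² = (2×0.0681)² = 0.0185;  (½·δa/a)² = (0.5×0.00904)² = 2.04e-05
δQ/Q = √(0.0186) = 0.136
Q = 2.83e+06, so δQ = 0.136 × 2.83e+06 = 3.85e+05.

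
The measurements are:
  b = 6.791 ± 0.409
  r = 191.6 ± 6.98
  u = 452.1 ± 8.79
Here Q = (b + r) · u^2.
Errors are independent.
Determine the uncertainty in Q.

Let w = b + r = 198.4. δw = √(δb² + δr²) = √(0.167 + 48.7) = 6.99, so δw/w = 0.0352.
Q is then a monomial in w, u:
δQ/Q = √((δw/w)² + (2·δu/u)²) = √(0.00124 + 0.00151) = 0.0525
Q = 4.055e+07, so δQ = 0.0525 × 4.055e+07 = 2.13e+06.

2.13e+06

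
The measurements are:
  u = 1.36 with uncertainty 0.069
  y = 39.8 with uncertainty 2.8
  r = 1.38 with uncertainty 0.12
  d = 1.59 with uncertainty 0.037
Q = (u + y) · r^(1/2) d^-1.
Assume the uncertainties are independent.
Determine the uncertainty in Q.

Let w = u + y = 41.2. δw = √(δu² + δy²) = √(0.00476 + 7.84) = 2.80, so δw/w = 0.0680.
Q is then a monomial in w, r, d:
δQ/Q = √((δw/w)² + (½·δr/r)² + (-1·δd/d)²) = √(0.00463 + 0.00189 + 0.000542) = 0.0840
Q = 30.4, so δQ = 0.0840 × 30.4 = 2.56.

2.56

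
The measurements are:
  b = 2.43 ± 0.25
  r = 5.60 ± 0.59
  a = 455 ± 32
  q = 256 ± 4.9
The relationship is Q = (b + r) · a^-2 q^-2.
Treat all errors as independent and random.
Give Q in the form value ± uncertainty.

Let u = b + r = 8.03. δu = √(δb² + δr²) = √(0.0625 + 0.348) = 0.641, so δu/u = 0.0798.
Q is then a monomial in u, a, q:
δQ/Q = √((δu/u)² + (-2·δa/a)² + (-2·δq/q)²) = √(0.00637 + 0.0198 + 0.00147) = 0.166
Q = 5.92e-10, so δQ = 0.166 × 5.92e-10 = 9.84e-11.

(5.92 ± 0.984) × 10^-10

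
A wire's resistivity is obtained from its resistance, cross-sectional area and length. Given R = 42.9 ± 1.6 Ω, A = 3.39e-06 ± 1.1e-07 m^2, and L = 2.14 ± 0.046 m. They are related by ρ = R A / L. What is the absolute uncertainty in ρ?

ρ is a product of powers, so relative uncertainties combine in quadrature:
  (1·δR/R)² = (1×0.0373)² = 0.00139;  (1·δA/A)² = (1×0.0324)² = 0.00105;  (-1·δL/L)² = (-1×0.0215)² = 0.000462
δρ/ρ = √(0.00291) = 0.0539
ρ = 6.8e-05 Ω·m, so δρ = 0.0539 × 6.8e-05 = 3.66e-06 Ω·m.

3.66e-06 Ω·m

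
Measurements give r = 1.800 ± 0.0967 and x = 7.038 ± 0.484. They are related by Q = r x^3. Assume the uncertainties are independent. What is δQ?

Since Q is a product/quotient, work with relative uncertainties:
  (1·δr/r)² = (1×0.0537)² = 0.00289;  (3·δx/x)² = (3×0.0688)² = 0.0426
δQ/Q = √(0.0454) = 0.213
Q = 627.5, so δQ = 0.213 × 627.5 = 134.

134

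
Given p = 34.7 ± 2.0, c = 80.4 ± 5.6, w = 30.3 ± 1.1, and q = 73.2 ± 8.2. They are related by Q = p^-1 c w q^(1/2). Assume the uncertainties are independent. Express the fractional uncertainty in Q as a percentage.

Each factor contributes (exponent × relative error)² to (δQ/Q)²:
  (-1·δp/p)² = (-1×0.0576)² = 0.00332;  (1·δc/c)² = (1×0.0697)² = 0.00485;  (1·δw/w)² = (1×0.0363)² = 0.00132;  (½·δq/q)² = (0.5×0.112)² = 0.00314
δQ/Q = √(0.0126) = 0.112

11.2%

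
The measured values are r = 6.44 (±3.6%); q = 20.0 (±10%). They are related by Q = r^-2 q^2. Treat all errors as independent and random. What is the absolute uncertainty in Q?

Each factor contributes (exponent × relative error)² to (δQ/Q)²:
  (-2·δr/r)² = (-2×0.0360)² = 0.00518;  (2·δq/q)² = (2×0.100)² = 0.0400
δQ/Q = √(0.0452) = 0.213
Q = 9.64, so δQ = 0.213 × 9.64 = 2.05.

2.05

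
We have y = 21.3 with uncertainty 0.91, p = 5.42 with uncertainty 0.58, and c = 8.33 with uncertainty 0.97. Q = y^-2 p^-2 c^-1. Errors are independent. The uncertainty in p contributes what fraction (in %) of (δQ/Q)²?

(δQ/Q)² = (-2·δy/y)² + (-2·δp/p)² + (-1·δc/c)²
  y term: (-2×0.0427)² = 0.00730
  p term: (-2×0.107)² = 0.0458
  c term: (-1×0.116)² = 0.0136
Total = 0.0667. Share from p = 0.0458/0.0667 = 0.687.

68.7%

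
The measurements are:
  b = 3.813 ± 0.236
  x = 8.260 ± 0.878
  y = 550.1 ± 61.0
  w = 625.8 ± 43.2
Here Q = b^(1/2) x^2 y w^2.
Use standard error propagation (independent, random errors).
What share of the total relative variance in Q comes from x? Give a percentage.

(δQ/Q)² = (½·δb/b)² + (2·δx/x)² + (1·δy/y)² + (2·δw/w)²
  b term: (0.5×0.0619)² = 0.000958
  x term: (2×0.106)² = 0.0452
  y term: (1×0.111)² = 0.0123
  w term: (2×0.0690)² = 0.0191
Total = 0.0775. Share from x = 0.0452/0.0775 = 0.583.

58.3%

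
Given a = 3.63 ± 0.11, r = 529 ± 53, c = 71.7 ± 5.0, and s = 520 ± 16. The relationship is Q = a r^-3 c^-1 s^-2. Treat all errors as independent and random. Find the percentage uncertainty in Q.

31.6%

Since Q is a product/quotient, work with relative uncertainties:
  (1·δa/a)² = (1×0.0303)² = 0.000918;  (-3·δr/r)² = (-3×0.100)² = 0.0903;  (-1·δc/c)² = (-1×0.0697)² = 0.00486;  (-2·δs/s)² = (-2×0.0308)² = 0.00379
δQ/Q = √(0.0999) = 0.316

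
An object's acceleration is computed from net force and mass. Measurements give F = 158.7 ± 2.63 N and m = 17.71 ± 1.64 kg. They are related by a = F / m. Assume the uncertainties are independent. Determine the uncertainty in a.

0.843 m/s^2

Since a is a product/quotient, work with relative uncertainties:
  (1·δF/F)² = (1×0.0166)² = 0.000275;  (-1·δm/m)² = (-1×0.0926)² = 0.00858
δa/a = √(0.00885) = 0.0941
a = 8.961 m/s^2, so δa = 0.0941 × 8.961 = 0.843 m/s^2.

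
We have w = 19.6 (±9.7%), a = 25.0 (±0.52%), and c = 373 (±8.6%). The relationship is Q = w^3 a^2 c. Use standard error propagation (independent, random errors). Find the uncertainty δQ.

Products/powers → add relative errors in quadrature, weighted by exponent:
  (3·δw/w)² = (3×0.0970)² = 0.0847;  (2·δa/a)² = (2×0.00520)² = 0.000108;  (1·δc/c)² = (1×0.0860)² = 0.00740
δQ/Q = √(0.0922) = 0.304
Q = 1.76e+09, so δQ = 0.304 × 1.76e+09 = 5.33e+08.

5.33e+08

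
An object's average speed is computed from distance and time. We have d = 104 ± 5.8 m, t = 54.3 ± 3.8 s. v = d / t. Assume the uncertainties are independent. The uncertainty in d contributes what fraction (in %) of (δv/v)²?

(δv/v)² = (1·δd/d)² + (-1·δt/t)²
  d term: (1×0.0558)² = 0.00311
  t term: (-1×0.0700)² = 0.00490
Total = 0.00801. Share from d = 0.00311/0.00801 = 0.388.

38.8%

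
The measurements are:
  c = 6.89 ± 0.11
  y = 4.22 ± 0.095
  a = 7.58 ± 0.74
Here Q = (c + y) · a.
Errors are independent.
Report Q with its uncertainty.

Let u = c + y = 11.1. δu = √(δc² + δy²) = √(0.0121 + 0.00903) = 0.145, so δu/u = 0.0131.
Q is then a monomial in u, a:
δQ/Q = √((δu/u)² + (1·δa/a)²) = √(0.000171 + 0.00953) = 0.0985
Q = 84.2, so δQ = 0.0985 × 84.2 = 8.29.

84.2 ± 8.29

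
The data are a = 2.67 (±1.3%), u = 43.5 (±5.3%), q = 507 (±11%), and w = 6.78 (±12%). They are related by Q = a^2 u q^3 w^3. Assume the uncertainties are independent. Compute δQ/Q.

0.492

Relative error in a monomial: (δQ/Q)² = Σ (nᵢ · δxᵢ/xᵢ)².
  (2·δa/a)² = (2×0.0130)² = 0.000676;  (1·δu/u)² = (1×0.0530)² = 0.00281;  (3·δq/q)² = (3×0.110)² = 0.109;  (3·δw/w)² = (3×0.120)² = 0.130
δQ/Q = √(0.242) = 0.492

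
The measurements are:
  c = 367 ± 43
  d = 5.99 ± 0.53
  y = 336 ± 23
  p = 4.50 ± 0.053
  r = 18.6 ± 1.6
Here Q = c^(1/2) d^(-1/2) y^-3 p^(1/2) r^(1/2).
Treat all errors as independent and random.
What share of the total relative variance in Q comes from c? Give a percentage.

6.94%

(δQ/Q)² = (½·δc/c)² + (−½·δd/d)² + (-3·δy/y)² + (½·δp/p)² + (½·δr/r)²
  c term: (0.5×0.117)² = 0.00343
  d term: (-0.5×0.0885)² = 0.00196
  y term: (-3×0.0685)² = 0.0422
  p term: (0.5×0.0118)² = 3.47e-05
  r term: (0.5×0.0860)² = 0.00185
Total = 0.0494. Share from c = 0.00343/0.0494 = 0.0694.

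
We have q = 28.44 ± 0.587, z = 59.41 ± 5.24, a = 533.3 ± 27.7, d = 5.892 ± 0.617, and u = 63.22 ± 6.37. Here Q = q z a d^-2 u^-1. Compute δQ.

Q is a product of powers, so relative uncertainties combine in quadrature:
  (1·δq/q)² = (1×0.0206)² = 0.000426;  (1·δz/z)² = (1×0.0882)² = 0.00778;  (1·δa/a)² = (1×0.0519)² = 0.00270;  (-2·δd/d)² = (-2×0.105)² = 0.0439;  (-1·δu/u)² = (-1×0.101)² = 0.0102
δQ/Q = √(0.0649) = 0.255
Q = 410.6, so δQ = 0.255 × 410.6 = 105.

105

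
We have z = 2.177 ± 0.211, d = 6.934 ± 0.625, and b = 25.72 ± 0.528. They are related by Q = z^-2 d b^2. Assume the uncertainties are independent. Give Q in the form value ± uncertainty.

967.9 ± 211

Q is a product of powers, so relative uncertainties combine in quadrature:
  (-2·δz/z)² = (-2×0.0969)² = 0.0376;  (1·δd/d)² = (1×0.0901)² = 0.00812;  (2·δb/b)² = (2×0.0205)² = 0.00169
δQ/Q = √(0.0474) = 0.218
Q = 967.9, so δQ = 0.218 × 967.9 = 211.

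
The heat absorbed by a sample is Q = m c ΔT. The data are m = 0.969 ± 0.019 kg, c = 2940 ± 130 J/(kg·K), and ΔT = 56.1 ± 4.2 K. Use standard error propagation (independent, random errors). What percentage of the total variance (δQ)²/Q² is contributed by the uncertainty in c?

24.6%

(δQ/Q)² = (1·δm/m)² + (1·δc/c)² + (1·δΔT/ΔT)²
  m term: (1×0.0196)² = 0.000384
  c term: (1×0.0442)² = 0.00196
  ΔT term: (1×0.0749)² = 0.00560
Total = 0.00794. Share from c = 0.00196/0.00794 = 0.246.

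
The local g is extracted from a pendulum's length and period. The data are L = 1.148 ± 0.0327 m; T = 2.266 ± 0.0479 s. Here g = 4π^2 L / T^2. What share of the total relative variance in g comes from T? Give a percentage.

68.8%

(δg/g)² = (1·δL/L)² + (-2·δT/T)²
  L term: (1×0.0285)² = 0.000811
  T term: (-2×0.0211)² = 0.00179
Total = 0.00260. Share from T = 0.00179/0.00260 = 0.688.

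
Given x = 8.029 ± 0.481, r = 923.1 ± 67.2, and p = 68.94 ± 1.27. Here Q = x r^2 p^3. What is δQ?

3.74e+11

Since Q is a product/quotient, work with relative uncertainties:
  (1·δx/x)² = (1×0.0599)² = 0.00359;  (2·δr/r)² = (2×0.0728)² = 0.0212;  (3·δp/p)² = (3×0.0184)² = 0.00305
δQ/Q = √(0.0278) = 0.167
Q = 2.242e+12, so δQ = 0.167 × 2.242e+12 = 3.74e+11.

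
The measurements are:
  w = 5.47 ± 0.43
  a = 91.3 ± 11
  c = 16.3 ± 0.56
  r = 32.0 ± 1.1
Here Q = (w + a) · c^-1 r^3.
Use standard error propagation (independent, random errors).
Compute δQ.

30600

Let u = w + a = 96.8. δu = √(δw² + δa²) = √(0.185 + 121) = 11.0, so δu/u = 0.114.
Q is then a monomial in u, c, r:
δQ/Q = √((δu/u)² + (-1·δc/c)² + (3·δr/r)²) = √(0.0129 + 0.00118 + 0.0106) = 0.157
Q = 1.95e+05, so δQ = 0.157 × 1.95e+05 = 30600.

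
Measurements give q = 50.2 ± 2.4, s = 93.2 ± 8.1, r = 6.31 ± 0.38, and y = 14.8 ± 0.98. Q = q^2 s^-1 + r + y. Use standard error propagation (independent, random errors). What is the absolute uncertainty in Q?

Let p = q^2·s^-1 = 27.0. δp/p = √((2·δq/q)² + (-1·δs/s)²) = √(0.00914 + 0.00755) = 0.129, so δp = 3.49.
Q = p + r + y: δQ = √(δp² + δr² + δy²) = √(12.2 + 0.144 + 0.960) = 3.65

3.65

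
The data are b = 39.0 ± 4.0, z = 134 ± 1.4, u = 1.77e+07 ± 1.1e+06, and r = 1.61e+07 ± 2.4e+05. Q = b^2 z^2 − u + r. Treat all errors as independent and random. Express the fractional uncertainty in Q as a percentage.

22.3%

Let p = b^2·z^2 = 2.73e+07. δp/p = √((2·δb/b)² + (2·δz/z)²) = √(0.0421 + 0.000437) = 0.206, so δp = 5.63e+06.
Q = p − u + r: δQ = √(δp² + δu² + δr²) = √(3.17e+13 + 1.21e+12 + 5.76e+10) = 5.74e+06
Q = 2.57e+07, so δQ/Q = 5.74e+06/2.57e+07 = 0.223.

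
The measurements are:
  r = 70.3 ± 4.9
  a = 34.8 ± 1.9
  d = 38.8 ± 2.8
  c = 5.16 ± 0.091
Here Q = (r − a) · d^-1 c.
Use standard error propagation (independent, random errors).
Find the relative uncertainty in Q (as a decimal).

0.166

Let u = r − a = 35.5. δu = √(δr² + δa²) = √(24.0 + 3.61) = 5.26, so δu/u = 0.148.
Q is then a monomial in u, d, c:
δQ/Q = √((δu/u)² + (-1·δd/d)² + (1·δc/c)²) = √(0.0219 + 0.00521 + 0.000311) = 0.166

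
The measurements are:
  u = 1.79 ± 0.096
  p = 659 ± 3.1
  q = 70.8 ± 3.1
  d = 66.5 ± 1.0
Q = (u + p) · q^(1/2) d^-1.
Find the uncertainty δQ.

2.26

Let w = u + p = 661. δw = √(δu² + δp²) = √(0.00922 + 9.61) = 3.10, so δw/w = 0.00469.
Q is then a monomial in w, q, d:
δQ/Q = √((δw/w)² + (½·δq/q)² + (-1·δd/d)²) = √(2.2e-05 + 0.000479 + 0.000226) = 0.0270
Q = 83.6, so δQ = 0.0270 × 83.6 = 2.26.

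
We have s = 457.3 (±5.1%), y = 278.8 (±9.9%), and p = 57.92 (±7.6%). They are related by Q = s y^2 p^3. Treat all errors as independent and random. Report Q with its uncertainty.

(6.907 ± 2.12) × 10^12

Products/powers → add relative errors in quadrature, weighted by exponent:
  (1·δs/s)² = (1×0.0510)² = 0.00260;  (2·δy/y)² = (2×0.0990)² = 0.0392;  (3·δp/p)² = (3×0.0760)² = 0.0520
δQ/Q = √(0.0938) = 0.306
Q = 6.907e+12, so δQ = 0.306 × 6.907e+12 = 2.12e+12.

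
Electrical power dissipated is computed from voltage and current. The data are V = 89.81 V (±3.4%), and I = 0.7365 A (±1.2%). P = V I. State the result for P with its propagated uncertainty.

Relative error in a monomial: (δP/P)² = Σ (nᵢ · δxᵢ/xᵢ)².
  (1·δV/V)² = (1×0.0340)² = 0.00116;  (1·δI/I)² = (1×0.0120)² = 0.000144
δP/P = √(0.00130) = 0.0361
P = 66.15 W, so δP = 0.0361 × 66.15 = 2.38 W.

66.15 ± 2.38 W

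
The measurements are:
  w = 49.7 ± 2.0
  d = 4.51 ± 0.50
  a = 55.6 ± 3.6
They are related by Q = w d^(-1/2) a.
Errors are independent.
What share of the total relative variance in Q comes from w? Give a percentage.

18.2%

(δQ/Q)² = (1·δw/w)² + (−½·δd/d)² + (1·δa/a)²
  w term: (1×0.0402)² = 0.00162
  d term: (-0.5×0.111)² = 0.00307
  a term: (1×0.0647)² = 0.00419
Total = 0.00888. Share from w = 0.00162/0.00888 = 0.182.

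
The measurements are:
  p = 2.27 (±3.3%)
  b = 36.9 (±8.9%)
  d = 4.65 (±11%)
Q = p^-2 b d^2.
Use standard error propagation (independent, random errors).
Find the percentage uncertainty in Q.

Since Q is a product/quotient, work with relative uncertainties:
  (-2·δp/p)² = (-2×0.0330)² = 0.00436;  (1·δb/b)² = (1×0.0890)² = 0.00792;  (2·δd/d)² = (2×0.110)² = 0.0484
δQ/Q = √(0.0607) = 0.246

24.6%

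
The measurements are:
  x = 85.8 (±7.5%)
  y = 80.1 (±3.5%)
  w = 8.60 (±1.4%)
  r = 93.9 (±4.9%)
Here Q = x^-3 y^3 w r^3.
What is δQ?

For a monomial Q ∝ x^-3, y^3, w, r^3, fractional errors add in quadrature:
  (-3·δx/x)² = (-3×0.0750)² = 0.0506;  (3·δy/y)² = (3×0.0350)² = 0.0110;  (1·δw/w)² = (1×0.0140)² = 0.000196;  (3·δr/r)² = (3×0.0490)² = 0.0216
δQ/Q = √(0.0835) = 0.289
Q = 5.79e+06, so δQ = 0.289 × 5.79e+06 = 1.67e+06.

1.67e+06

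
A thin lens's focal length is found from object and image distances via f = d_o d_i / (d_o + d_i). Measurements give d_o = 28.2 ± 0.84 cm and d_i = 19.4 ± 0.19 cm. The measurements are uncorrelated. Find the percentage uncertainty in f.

∂f/∂d_o = (d_i/(d_o+d_i))² = 0.166;  ∂f/∂d_i = (d_o/(d_o+d_i))² = 0.351
δf = √((∂f/∂d_o · δd_o)² + (∂f/∂d_i · δd_i)²) = √(0.0195 + 0.00445) = 0.155 cm
f = 11.5 cm, so δf/f = 0.155/11.5 = 0.0135.

1.35%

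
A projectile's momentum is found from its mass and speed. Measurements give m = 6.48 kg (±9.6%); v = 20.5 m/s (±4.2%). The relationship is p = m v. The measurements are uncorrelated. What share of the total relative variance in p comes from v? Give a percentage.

16.1%

(δp/p)² = (1·δm/m)² + (1·δv/v)²
  m term: (1×0.0960)² = 0.00922
  v term: (1×0.0420)² = 0.00176
Total = 0.0110. Share from v = 0.00176/0.0110 = 0.161.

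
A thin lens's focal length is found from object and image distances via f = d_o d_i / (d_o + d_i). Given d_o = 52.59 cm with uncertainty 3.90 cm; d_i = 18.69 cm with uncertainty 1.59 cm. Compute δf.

∂f/∂d_o = (d_i/(d_o+d_i))² = 0.0688;  ∂f/∂d_i = (d_o/(d_o+d_i))² = 0.544
δf = √((∂f/∂d_o · δd_o)² + (∂f/∂d_i · δd_i)²) = √(0.0719 + 0.749) = 0.906 cm

0.906 cm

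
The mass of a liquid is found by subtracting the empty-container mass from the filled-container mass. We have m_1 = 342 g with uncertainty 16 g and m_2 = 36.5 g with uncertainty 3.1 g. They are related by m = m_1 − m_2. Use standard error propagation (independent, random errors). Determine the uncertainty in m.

Sums and differences: (δm)² = Σ (cᵢ δxᵢ)².
  (δm_1)² = 256;  (δm_2)² = 9.61
δm = √(266) = 16.3 g

16.3 g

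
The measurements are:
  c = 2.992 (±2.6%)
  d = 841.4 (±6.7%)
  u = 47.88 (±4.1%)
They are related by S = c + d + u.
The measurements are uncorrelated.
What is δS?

S is a linear combination, so absolute uncertainties add in quadrature:
  (δc)² = 0.00605;  (δd)² = 3180;  (δu)² = 3.85
δS = √(3180) = 56.4

56.4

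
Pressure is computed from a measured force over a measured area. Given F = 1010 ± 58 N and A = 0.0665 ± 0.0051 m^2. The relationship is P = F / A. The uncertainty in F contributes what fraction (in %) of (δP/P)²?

(δP/P)² = (1·δF/F)² + (-1·δA/A)²
  F term: (1×0.0574)² = 0.00330
  A term: (-1×0.0767)² = 0.00588
Total = 0.00918. Share from F = 0.00330/0.00918 = 0.359.

35.9%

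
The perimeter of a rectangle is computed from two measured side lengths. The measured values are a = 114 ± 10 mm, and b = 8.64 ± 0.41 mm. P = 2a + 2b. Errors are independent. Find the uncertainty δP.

Absolute uncertainties add in quadrature for a linear combination:
  (2·δa)² = 400;  (2·δb)² = 0.672
δP = √(401) = 20.0 mm

20.0 mm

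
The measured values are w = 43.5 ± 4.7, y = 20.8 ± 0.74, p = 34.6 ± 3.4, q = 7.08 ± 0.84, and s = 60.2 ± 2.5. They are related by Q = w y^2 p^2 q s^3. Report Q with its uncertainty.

Each factor contributes (exponent × relative error)² to (δQ/Q)²:
  (1·δw/w)² = (1×0.108)² = 0.0117;  (2·δy/y)² = (2×0.0356)² = 0.00506;  (2·δp/p)² = (2×0.0983)² = 0.0386;  (1·δq/q)² = (1×0.119)² = 0.0141;  (3·δs/s)² = (3×0.0415)² = 0.0155
δQ/Q = √(0.0850) = 0.291
Q = 3.48e+13, so δQ = 0.291 × 3.48e+13 = 1.01e+13.

(3.48 ± 1.01) × 10^13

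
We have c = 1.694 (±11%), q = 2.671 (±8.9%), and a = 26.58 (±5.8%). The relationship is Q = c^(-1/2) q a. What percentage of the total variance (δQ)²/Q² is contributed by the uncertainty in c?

(δQ/Q)² = (−½·δc/c)² + (1·δq/q)² + (1·δa/a)²
  c term: (-0.5×0.110)² = 0.00302
  q term: (1×0.0890)² = 0.00792
  a term: (1×0.0580)² = 0.00336
Total = 0.0143. Share from c = 0.00302/0.0143 = 0.211.

21.1%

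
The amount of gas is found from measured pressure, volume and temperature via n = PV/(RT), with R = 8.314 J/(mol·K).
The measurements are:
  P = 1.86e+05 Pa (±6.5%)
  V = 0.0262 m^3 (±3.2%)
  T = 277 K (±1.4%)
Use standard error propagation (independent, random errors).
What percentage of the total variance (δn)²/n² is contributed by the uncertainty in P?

(δn/n)² = (1·δP/P)² + (1·δV/V)² + (-1·δT/T)²
  P term: (1×0.0650)² = 0.00423
  V term: (1×0.0320)² = 0.00102
  T term: (-1×0.0140)² = 0.000196
Total = 0.00545. Share from P = 0.00423/0.00545 = 0.776.

77.6%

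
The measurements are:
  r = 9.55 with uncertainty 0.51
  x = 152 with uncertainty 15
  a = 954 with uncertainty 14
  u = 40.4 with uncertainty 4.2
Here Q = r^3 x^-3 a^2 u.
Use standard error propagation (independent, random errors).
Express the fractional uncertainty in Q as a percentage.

35.4%

For a monomial Q ∝ r^3, x^-3, a^2, u, fractional errors add in quadrature:
  (3·δr/r)² = (3×0.0534)² = 0.0257;  (-3·δx/x)² = (-3×0.0987)² = 0.0876;  (2·δa/a)² = (2×0.0147)² = 0.000861;  (1·δu/u)² = (1×0.104)² = 0.0108
δQ/Q = √(0.125) = 0.354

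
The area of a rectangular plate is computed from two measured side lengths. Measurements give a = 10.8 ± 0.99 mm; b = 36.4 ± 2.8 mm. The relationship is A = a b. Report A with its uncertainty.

393 ± 47.0 mm^2

For a monomial A ∝ a, b, fractional errors add in quadrature:
  (1·δa/a)² = (1×0.0917)² = 0.00840;  (1·δb/b)² = (1×0.0769)² = 0.00592
δA/A = √(0.0143) = 0.120
A = 393 mm^2, so δA = 0.120 × 393 = 47.0 mm^2.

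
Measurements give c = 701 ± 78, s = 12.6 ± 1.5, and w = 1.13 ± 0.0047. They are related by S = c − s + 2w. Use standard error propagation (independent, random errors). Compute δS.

Absolute uncertainties add in quadrature for a linear combination:
  (δc)² = 6080;  (δs)² = 2.25;  (2·δw)² = 8.84e-05
δS = √(6090) = 78.0

78.0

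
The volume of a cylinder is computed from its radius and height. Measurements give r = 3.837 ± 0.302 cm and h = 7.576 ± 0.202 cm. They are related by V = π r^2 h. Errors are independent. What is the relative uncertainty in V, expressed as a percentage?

16.0%

Products/powers → add relative errors in quadrature, weighted by exponent:
  (2·δr/r)² = (2×0.0787)² = 0.0248;  (1·δh/h)² = (1×0.0267)² = 0.000711
δV/V = √(0.0255) = 0.160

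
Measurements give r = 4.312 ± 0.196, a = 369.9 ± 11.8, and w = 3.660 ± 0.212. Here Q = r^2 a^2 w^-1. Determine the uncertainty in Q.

87100

Each factor contributes (exponent × relative error)² to (δQ/Q)²:
  (2·δr/r)² = (2×0.0455)² = 0.00826;  (2·δa/a)² = (2×0.0319)² = 0.00407;  (-1·δw/w)² = (-1×0.0579)² = 0.00336
δQ/Q = √(0.0157) = 0.125
Q = 695100, so δQ = 0.125 × 695100 = 87100.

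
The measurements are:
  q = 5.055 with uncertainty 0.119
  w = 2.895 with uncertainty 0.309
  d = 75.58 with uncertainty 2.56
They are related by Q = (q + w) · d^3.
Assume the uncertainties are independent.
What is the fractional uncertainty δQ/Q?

0.110

Let u = q + w = 7.950. δu = √(δq² + δw²) = √(0.0142 + 0.0955) = 0.331, so δu/u = 0.0417.
Q is then a monomial in u, d:
δQ/Q = √((δu/u)² + (3·δd/d)²) = √(0.00173 + 0.0103) = 0.110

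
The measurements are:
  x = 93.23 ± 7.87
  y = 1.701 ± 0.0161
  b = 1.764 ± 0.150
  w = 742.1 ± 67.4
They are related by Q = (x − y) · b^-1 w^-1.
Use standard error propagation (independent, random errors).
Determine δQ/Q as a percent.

Let u = x − y = 91.53. δu = √(δx² + δy²) = √(61.9 + 0.000259) = 7.87, so δu/u = 0.0860.
Q is then a monomial in u, b, w:
δQ/Q = √((δu/u)² + (-1·δb/b)² + (-1·δw/w)²) = √(0.00739 + 0.00723 + 0.00825) = 0.151

15.1%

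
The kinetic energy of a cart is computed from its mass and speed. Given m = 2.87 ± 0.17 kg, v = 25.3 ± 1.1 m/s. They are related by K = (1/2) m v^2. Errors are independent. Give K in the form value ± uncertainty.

Since K is a product/quotient, work with relative uncertainties:
  (1·δm/m)² = (1×0.0592)² = 0.00351;  (2·δv/v)² = (2×0.0435)² = 0.00756
δK/K = √(0.0111) = 0.105
K = 919 J, so δK = 0.105 × 919 = 96.6 J.

919 ± 96.6 J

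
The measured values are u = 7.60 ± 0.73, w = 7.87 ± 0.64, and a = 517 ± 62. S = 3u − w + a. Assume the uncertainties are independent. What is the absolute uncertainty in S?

Absolute uncertainties add in quadrature for a linear combination:
  (3·δu)² = 4.80;  (δw)² = 0.410;  (δa)² = 3840
δS = √(3850) = 62.0

62.0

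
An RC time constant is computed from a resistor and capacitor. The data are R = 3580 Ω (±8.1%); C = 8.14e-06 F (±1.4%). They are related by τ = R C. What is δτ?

τ is a product of powers, so relative uncertainties combine in quadrature:
  (1·δR/R)² = (1×0.0810)² = 0.00656;  (1·δC/C)² = (1×0.0140)² = 0.000196
δτ/τ = √(0.00676) = 0.0822
τ = 0.0291 s, so δτ = 0.0822 × 0.0291 = 0.00240 s.

0.00240 s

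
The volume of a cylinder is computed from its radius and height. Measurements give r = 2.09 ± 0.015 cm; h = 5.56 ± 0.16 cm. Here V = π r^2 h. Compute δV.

2.45 cm^3

V is a product of powers, so relative uncertainties combine in quadrature:
  (2·δr/r)² = (2×0.00718)² = 0.000206;  (1·δh/h)² = (1×0.0288)² = 0.000828
δV/V = √(0.00103) = 0.0322
V = 76.3 cm^3, so δV = 0.0322 × 76.3 = 2.45 cm^3.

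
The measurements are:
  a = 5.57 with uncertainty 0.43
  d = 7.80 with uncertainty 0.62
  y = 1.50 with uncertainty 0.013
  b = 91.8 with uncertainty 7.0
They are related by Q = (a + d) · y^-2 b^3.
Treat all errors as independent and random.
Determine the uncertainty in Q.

Let u = a + d = 13.4. δu = √(δa² + δd²) = √(0.185 + 0.384) = 0.755, so δu/u = 0.0564.
Q is then a monomial in u, y, b:
δQ/Q = √((δu/u)² + (-2·δy/y)² + (3·δb/b)²) = √(0.00318 + 0.000300 + 0.0523) = 0.236
Q = 4.6e+06, so δQ = 0.236 × 4.6e+06 = 1.09e+06.

1.09e+06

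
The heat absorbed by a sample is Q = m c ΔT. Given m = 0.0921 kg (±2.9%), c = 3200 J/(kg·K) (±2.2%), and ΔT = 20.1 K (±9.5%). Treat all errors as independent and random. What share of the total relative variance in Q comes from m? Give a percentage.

(δQ/Q)² = (1·δm/m)² + (1·δc/c)² + (1·δΔT/ΔT)²
  m term: (1×0.0290)² = 0.000841
  c term: (1×0.0220)² = 0.000484
  ΔT term: (1×0.0950)² = 0.00903
Total = 0.0103. Share from m = 0.000841/0.0103 = 0.0813.

8.13%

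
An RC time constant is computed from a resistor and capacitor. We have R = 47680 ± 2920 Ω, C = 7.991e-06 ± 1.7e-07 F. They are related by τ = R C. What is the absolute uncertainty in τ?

For a monomial τ ∝ R, C, fractional errors add in quadrature:
  (1·δR/R)² = (1×0.0612)² = 0.00375;  (1·δC/C)² = (1×0.0213)² = 0.000453
δτ/τ = √(0.00420) = 0.0648
τ = 0.3810 s, so δτ = 0.0648 × 0.3810 = 0.0247 s.

0.0247 s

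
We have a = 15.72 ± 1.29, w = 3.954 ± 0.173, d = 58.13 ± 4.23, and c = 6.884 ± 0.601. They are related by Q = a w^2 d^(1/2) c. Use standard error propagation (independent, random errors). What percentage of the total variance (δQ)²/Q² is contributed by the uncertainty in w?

(δQ/Q)² = (1·δa/a)² + (2·δw/w)² + (½·δd/d)² + (1·δc/c)²
  a term: (1×0.0821)² = 0.00673
  w term: (2×0.0438)² = 0.00766
  d term: (0.5×0.0728)² = 0.00132
  c term: (1×0.0873)² = 0.00762
Total = 0.0233. Share from w = 0.00766/0.0233 = 0.328.

32.8%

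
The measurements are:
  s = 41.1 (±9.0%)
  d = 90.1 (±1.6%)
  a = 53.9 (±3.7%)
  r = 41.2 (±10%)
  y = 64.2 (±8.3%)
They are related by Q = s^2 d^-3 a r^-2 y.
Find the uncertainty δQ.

Q is a product of powers, so relative uncertainties combine in quadrature:
  (2·δs/s)² = (2×0.0900)² = 0.0324;  (-3·δd/d)² = (-3×0.0160)² = 0.00230;  (1·δa/a)² = (1×0.0370)² = 0.00137;  (-2·δr/r)² = (-2×0.100)² = 0.0400;  (1·δy/y)² = (1×0.0830)² = 0.00689
δQ/Q = √(0.0830) = 0.288
Q = 0.00471, so δQ = 0.288 × 0.00471 = 0.00136.

0.00136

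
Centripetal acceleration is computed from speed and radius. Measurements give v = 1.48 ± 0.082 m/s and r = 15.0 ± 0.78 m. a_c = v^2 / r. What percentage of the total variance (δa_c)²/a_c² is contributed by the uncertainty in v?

82.0%

(δa_c/a_c)² = (2·δv/v)² + (-1·δr/r)²
  v term: (2×0.0554)² = 0.0123
  r term: (-1×0.0520)² = 0.00270
Total = 0.0150. Share from v = 0.0123/0.0150 = 0.820.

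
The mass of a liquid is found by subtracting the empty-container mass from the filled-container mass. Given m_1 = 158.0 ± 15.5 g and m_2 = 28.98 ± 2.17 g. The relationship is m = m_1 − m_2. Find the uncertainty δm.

15.7 g

Sums and differences: (δm)² = Σ (cᵢ δxᵢ)².
  (δm_1)² = 240;  (δm_2)² = 4.71
δm = √(245) = 15.7 g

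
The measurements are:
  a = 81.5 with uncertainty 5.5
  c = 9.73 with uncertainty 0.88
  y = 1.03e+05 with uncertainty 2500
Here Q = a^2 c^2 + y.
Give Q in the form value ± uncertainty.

Let p = a^2·c^2 = 6.29e+05. δp/p = √((2·δa/a)² + (2·δc/c)²) = √(0.0182 + 0.0327) = 0.226, so δp = 1.42e+05.
Q = p + y: δQ = √(δp² + δy²) = √(2.01e+10 + 6.25e+06) = 1.42e+05
Q = 7.32e+05.

(7.32 ± 1.42) × 10^5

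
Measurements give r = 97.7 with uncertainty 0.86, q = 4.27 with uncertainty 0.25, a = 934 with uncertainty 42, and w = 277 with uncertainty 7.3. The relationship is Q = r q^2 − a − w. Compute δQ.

213

Let p = r·q^2 = 1780. δp/p = √((1·δr/r)² + (2·δq/q)²) = √(7.75e-05 + 0.0137) = 0.117, so δp = 209.
Q = p − a − w: δQ = √(δp² + δa² + δw²) = √(43800 + 1760 + 53.3) = 213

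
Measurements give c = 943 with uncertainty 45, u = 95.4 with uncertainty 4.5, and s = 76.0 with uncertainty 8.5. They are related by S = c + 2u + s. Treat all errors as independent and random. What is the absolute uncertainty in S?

S is a linear combination, so absolute uncertainties add in quadrature:
  (δc)² = 2020;  (2·δu)² = 81.0;  (δs)² = 72.2
δS = √(2180) = 46.7

46.7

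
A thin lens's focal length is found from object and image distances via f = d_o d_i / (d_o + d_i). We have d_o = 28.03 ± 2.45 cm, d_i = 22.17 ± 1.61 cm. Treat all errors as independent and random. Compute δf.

0.693 cm

∂f/∂d_o = (d_i/(d_o+d_i))² = 0.195;  ∂f/∂d_i = (d_o/(d_o+d_i))² = 0.312
δf = √((∂f/∂d_o · δd_o)² + (∂f/∂d_i · δd_i)²) = √(0.228 + 0.252) = 0.693 cm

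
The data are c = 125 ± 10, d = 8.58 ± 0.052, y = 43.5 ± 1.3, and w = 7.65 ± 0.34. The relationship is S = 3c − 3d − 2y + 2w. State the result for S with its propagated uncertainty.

278 ± 30.1

S is a linear combination, so absolute uncertainties add in quadrature:
  (3·δc)² = 900;  (3·δd)² = 0.0243;  (2·δy)² = 6.76;  (2·δw)² = 0.462
δS = √(907) = 30.1
S = 278.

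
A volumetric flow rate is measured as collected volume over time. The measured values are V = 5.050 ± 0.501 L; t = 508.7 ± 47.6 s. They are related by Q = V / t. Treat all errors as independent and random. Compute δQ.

0.00135 L/s

For a monomial Q ∝ V, t^-1, fractional errors add in quadrature:
  (1·δV/V)² = (1×0.0992)² = 0.00984;  (-1·δt/t)² = (-1×0.0936)² = 0.00876
δQ/Q = √(0.0186) = 0.136
Q = 0.009927 L/s, so δQ = 0.136 × 0.009927 = 0.00135 L/s.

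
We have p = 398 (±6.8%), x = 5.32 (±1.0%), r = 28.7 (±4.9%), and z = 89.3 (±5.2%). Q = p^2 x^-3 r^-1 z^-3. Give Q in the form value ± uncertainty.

(5.15 ± 1.11) × 10^-5

Relative error in a monomial: (δQ/Q)² = Σ (nᵢ · δxᵢ/xᵢ)².
  (2·δp/p)² = (2×0.0680)² = 0.0185;  (-3·δx/x)² = (-3×0.0100)² = 0.000900;  (-1·δr/r)² = (-1×0.0490)² = 0.00240;  (-3·δz/z)² = (-3×0.0520)² = 0.0243
δQ/Q = √(0.0461) = 0.215
Q = 5.15e-05, so δQ = 0.215 × 5.15e-05 = 1.11e-05.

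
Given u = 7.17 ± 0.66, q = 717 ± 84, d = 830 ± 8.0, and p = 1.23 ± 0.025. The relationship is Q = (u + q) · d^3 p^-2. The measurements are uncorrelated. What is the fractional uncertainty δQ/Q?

0.126

Let w = u + q = 724. δw = √(δu² + δq²) = √(0.436 + 7060) = 84.0, so δw/w = 0.116.
Q is then a monomial in w, d, p:
δQ/Q = √((δw/w)² + (3·δd/d)² + (-2·δp/p)²) = √(0.0135 + 0.000836 + 0.00165) = 0.126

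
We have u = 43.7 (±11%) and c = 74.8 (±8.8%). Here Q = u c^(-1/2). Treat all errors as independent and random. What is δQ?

0.599

Relative error in a monomial: (δQ/Q)² = Σ (nᵢ · δxᵢ/xᵢ)².
  (1·δu/u)² = (1×0.110)² = 0.0121;  (−½·δc/c)² = (-0.5×0.0880)² = 0.00194
δQ/Q = √(0.0140) = 0.118
Q = 5.05, so δQ = 0.118 × 5.05 = 0.599.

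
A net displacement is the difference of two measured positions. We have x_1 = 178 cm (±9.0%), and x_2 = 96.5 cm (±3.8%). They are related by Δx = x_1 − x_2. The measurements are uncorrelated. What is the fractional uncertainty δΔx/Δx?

0.202

Each term contributes (cᵢ δxᵢ)² to (δΔx)²:
  (δx_1)² = 257;  (δx_2)² = 13.4
δΔx = √(270) = 16.4 cm
Δx = 81.5 cm, so δΔx/Δx = 16.4/81.5 = 0.202.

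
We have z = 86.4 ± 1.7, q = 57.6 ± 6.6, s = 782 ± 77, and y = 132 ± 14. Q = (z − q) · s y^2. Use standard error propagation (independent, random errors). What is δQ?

Let u = z − q = 28.8. δu = √(δz² + δq²) = √(2.89 + 43.6) = 6.82, so δu/u = 0.237.
Q is then a monomial in u, s, y:
δQ/Q = √((δu/u)² + (1·δs/s)² + (2·δy/y)²) = √(0.0560 + 0.00970 + 0.0450) = 0.333
Q = 3.92e+08, so δQ = 0.333 × 3.92e+08 = 1.31e+08.

1.31e+08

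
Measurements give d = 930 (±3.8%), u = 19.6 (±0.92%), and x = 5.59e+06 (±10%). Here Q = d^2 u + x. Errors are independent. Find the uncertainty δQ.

Let p = d^2·u = 1.7e+07. δp/p = √((2·δd/d)² + (1·δu/u)²) = √(0.00578 + 8.46e-05) = 0.0766, so δp = 1.3e+06.
Q = p + x: δQ = √(δp² + δx²) = √(1.68e+12 + 3.12e+11) = 1.41e+06

1.41e+06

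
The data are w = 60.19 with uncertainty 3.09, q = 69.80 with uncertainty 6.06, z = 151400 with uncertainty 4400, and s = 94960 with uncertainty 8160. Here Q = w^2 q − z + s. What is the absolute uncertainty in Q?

Let p = w^2·q = 252900. δp/p = √((2·δw/w)² + (1·δq/q)²) = √(0.0105 + 0.00754) = 0.134, so δp = 34000.
Q = p − z + s: δQ = √(δp² + δz² + δs²) = √(1.16e+09 + 1.94e+07 + 6.66e+07) = 35200

35200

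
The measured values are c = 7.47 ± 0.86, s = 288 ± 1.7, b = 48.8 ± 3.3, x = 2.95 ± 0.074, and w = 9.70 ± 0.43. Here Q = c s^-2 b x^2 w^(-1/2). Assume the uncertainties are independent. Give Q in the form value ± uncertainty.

0.0123 ± 0.00178

Each factor contributes (exponent × relative error)² to (δQ/Q)²:
  (1·δc/c)² = (1×0.115)² = 0.0133;  (-2·δs/s)² = (-2×0.00590)² = 0.000139;  (1·δb/b)² = (1×0.0676)² = 0.00457;  (2·δx/x)² = (2×0.0251)² = 0.00252;  (−½·δw/w)² = (-0.5×0.0443)² = 0.000491
δQ/Q = √(0.0210) = 0.145
Q = 0.0123, so δQ = 0.145 × 0.0123 = 0.00178.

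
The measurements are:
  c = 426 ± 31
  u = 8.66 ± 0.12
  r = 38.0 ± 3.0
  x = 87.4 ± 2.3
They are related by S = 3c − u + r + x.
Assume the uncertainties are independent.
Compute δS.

Sums and differences: (δS)² = Σ (cᵢ δxᵢ)².
  (3·δc)² = 8650;  (δu)² = 0.0144;  (δr)² = 9.00;  (δx)² = 5.29
δS = √(8660) = 93.1

93.1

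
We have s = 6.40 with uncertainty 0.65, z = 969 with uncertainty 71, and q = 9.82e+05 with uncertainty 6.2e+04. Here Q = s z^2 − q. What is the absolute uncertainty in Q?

Let p = s·z^2 = 6.01e+06. δp/p = √((1·δs/s)² + (2·δz/z)²) = √(0.0103 + 0.0215) = 0.178, so δp = 1.07e+06.
Q = p − q: δQ = √(δp² + δq²) = √(1.15e+12 + 3.84e+09) = 1.07e+06

1.07e+06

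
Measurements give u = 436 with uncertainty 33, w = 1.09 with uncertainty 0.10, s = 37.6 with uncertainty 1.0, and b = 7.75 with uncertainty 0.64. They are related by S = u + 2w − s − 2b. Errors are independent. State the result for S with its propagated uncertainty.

385 ± 33.0

For a sum/difference, combine absolute errors in quadrature:
  (δu)² = 1090;  (2·δw)² = 0.0400;  (δs)² = 1.00;  (2·δb)² = 1.64
δS = √(1090) = 33.0
S = 385.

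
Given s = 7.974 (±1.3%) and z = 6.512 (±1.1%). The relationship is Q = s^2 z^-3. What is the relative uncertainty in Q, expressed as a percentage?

Products/powers → add relative errors in quadrature, weighted by exponent:
  (2·δs/s)² = (2×0.0130)² = 0.000676;  (-3·δz/z)² = (-3×0.0110)² = 0.00109
δQ/Q = √(0.00177) = 0.0420

4.20%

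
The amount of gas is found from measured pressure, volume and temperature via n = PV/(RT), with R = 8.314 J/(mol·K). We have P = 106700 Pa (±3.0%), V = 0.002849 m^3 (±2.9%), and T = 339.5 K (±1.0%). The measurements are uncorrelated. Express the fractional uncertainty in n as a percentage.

4.29%

For a monomial n ∝ P, V, T^-1, fractional errors add in quadrature:
  (1·δP/P)² = (1×0.0300)² = 0.000900;  (1·δV/V)² = (1×0.0290)² = 0.000841;  (-1·δT/T)² = (-1×0.0100)² = 0.000100
δn/n = √(0.00184) = 0.0429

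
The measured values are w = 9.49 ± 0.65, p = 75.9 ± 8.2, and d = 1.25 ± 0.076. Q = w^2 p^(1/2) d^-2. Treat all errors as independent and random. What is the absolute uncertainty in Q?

Since Q is a product/quotient, work with relative uncertainties:
  (2·δw/w)² = (2×0.0685)² = 0.0188;  (½·δp/p)² = (0.5×0.108)² = 0.00292;  (-2·δd/d)² = (-2×0.0608)² = 0.0148
δQ/Q = √(0.0365) = 0.191
Q = 502, so δQ = 0.191 × 502 = 95.9.

95.9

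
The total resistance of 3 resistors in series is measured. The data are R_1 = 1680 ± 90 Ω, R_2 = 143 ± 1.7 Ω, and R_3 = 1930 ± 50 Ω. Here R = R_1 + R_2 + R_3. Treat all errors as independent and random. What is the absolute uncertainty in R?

103 Ω

Each term contributes (cᵢ δxᵢ)² to (δR)²:
  (δR_1)² = 8100;  (δR_2)² = 2.89;  (δR_3)² = 2500
δR = √(10600) = 103 Ω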